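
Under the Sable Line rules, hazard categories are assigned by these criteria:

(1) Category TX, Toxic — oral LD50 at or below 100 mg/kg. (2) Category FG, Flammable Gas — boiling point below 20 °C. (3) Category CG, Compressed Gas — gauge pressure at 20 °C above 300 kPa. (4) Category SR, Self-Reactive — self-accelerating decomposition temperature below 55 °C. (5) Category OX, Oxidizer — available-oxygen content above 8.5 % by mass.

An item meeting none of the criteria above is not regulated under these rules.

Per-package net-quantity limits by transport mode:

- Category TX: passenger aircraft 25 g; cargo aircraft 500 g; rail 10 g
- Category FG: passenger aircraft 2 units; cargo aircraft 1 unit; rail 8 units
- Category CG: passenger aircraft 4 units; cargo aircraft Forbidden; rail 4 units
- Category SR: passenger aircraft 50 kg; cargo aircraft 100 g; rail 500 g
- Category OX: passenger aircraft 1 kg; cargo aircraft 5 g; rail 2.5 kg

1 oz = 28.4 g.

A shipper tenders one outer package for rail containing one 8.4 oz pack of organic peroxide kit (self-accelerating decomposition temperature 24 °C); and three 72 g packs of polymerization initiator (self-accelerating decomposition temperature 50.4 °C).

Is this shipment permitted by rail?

Yes

Organic peroxide kit: self-accelerating decomposition temperature 24 °C < 55 °C → Category SR (Self-Reactive).
The polymerization initiator has self-accelerating decomposition temperature 50.4 °C, which is < 55 °C, so it is Category SR (Self-Reactive).
Total Category SR: (one 8.4 oz pack = 238.56 g) + (three 72 g packs = 216 g) = 454.56 g.
454.56 g ≤ 500 g (rail limit, Category SR) — within limit.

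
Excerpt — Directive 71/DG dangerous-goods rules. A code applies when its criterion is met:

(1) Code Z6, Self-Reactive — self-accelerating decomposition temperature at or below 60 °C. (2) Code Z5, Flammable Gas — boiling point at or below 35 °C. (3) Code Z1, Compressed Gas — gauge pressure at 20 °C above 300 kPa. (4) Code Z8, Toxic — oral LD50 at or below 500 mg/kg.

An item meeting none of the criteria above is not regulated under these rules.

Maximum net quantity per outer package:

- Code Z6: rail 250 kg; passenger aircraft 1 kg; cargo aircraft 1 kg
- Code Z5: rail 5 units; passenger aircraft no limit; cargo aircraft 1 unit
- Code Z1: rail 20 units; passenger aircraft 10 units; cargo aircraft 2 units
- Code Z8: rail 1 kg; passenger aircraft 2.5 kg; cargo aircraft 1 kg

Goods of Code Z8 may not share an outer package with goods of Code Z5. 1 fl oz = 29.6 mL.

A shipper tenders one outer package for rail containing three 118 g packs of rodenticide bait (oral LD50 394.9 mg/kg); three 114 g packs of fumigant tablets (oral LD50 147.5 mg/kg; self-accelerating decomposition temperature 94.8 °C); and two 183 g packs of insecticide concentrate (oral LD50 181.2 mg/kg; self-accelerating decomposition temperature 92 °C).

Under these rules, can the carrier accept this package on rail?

No

The rodenticide bait has oral LD50 394.9 mg/kg, which is ≤ 500 mg/kg, so it is Code Z8 (Toxic).
With oral LD50 147.5 mg/kg (≤ 500 mg/kg), the fumigant tablets fall in Code Z8.
Insecticide concentrate: oral LD50 181.2 mg/kg ≤ 500 mg/kg → Code Z8 (Toxic).
Code Z8 net quantity: (three 118 g packs = 354 g) + (three 114 g packs = 342 g) + (two 183 g packs = 366 g) = 1.062 kg.
1.062 kg > 1 kg (rail limit, Code Z8) — over the limit.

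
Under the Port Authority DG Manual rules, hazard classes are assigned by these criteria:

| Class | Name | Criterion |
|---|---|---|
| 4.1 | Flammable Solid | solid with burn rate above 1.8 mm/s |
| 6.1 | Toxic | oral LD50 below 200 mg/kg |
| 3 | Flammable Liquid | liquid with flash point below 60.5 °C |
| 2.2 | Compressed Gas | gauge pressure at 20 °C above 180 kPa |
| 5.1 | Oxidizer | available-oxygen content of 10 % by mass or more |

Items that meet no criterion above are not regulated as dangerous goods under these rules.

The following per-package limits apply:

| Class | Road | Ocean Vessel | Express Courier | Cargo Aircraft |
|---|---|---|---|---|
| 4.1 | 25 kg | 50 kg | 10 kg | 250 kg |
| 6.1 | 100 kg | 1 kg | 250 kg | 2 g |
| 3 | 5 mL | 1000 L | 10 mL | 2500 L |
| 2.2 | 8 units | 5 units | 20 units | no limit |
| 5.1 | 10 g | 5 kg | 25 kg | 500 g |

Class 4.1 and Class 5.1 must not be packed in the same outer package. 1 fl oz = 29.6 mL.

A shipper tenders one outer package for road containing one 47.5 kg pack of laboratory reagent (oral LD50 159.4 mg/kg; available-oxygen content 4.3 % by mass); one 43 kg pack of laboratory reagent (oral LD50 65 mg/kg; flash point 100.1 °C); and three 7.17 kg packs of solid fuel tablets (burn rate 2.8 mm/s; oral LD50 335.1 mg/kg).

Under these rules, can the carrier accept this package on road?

Yes

The laboratory reagent has oral LD50 159.4 mg/kg, which is < 200 mg/kg, so it is Class 6.1 (Toxic).
Oral LD50 65 mg/kg meets the Class 6.1 criterion (Toxic), so the laboratory reagent is Class 6.1.
Solid fuel tablets: burn rate 2.8 mm/s > 1.8 mm/s → Class 4.1 (Flammable Solid).
Class 4.1 quantity: three 7.17 kg packs = 21.51 kg.
21.51 kg ≤ 25 kg (road limit, Class 4.1) — within limit.
Total Class 6.1: 47.5 kg + 43 kg = 90.5 kg.
That is within the Class 6.1 road limit of 100 kg.
The segregation rule (Class 4.1 with Class 5.1) does not apply to Class 4.1 with Class 6.1.
Every hazard class is within its road limit and no segregation rule is violated.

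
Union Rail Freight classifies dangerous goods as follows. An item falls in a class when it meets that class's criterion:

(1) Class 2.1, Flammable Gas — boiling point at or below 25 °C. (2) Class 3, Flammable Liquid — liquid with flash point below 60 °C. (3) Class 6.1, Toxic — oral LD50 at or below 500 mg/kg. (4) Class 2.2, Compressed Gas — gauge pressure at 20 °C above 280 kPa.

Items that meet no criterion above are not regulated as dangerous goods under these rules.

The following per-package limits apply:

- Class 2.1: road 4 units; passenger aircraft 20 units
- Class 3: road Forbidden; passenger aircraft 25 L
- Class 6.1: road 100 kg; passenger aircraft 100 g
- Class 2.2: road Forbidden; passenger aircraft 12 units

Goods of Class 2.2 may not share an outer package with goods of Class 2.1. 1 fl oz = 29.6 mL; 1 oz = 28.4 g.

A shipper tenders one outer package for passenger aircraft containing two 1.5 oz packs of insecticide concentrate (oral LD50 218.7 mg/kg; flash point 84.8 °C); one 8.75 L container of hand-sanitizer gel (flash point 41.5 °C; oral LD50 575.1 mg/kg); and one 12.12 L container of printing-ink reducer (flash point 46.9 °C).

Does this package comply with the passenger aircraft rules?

Insecticide concentrate: oral LD50 218.7 mg/kg ≤ 500 mg/kg → Class 6.1 (Toxic).
The hand-sanitizer gel has flash point 41.5 °C, which is < 60 °C, so it is Class 3 (Flammable Liquid).
The printing-ink reducer has flash point 46.9 °C, which is < 60 °C, so it is Class 3 (Flammable Liquid).
Class 6.1 quantity: two 1.5 oz packs = 85.2 g.
85.2 g ≤ 100 g (passenger aircraft limit, Class 6.1) — within limit.
Total Class 3: 8.75 L + 12.12 L = 20.87 L.
20.87 L is within the passenger aircraft limit of 25 L for Class 3.
The segregation rule (Class 2.2 with Class 2.1) does not apply to Class 6.1 with Class 3.
Every hazard class is within its passenger aircraft limit and no segregation rule is violated.

Yes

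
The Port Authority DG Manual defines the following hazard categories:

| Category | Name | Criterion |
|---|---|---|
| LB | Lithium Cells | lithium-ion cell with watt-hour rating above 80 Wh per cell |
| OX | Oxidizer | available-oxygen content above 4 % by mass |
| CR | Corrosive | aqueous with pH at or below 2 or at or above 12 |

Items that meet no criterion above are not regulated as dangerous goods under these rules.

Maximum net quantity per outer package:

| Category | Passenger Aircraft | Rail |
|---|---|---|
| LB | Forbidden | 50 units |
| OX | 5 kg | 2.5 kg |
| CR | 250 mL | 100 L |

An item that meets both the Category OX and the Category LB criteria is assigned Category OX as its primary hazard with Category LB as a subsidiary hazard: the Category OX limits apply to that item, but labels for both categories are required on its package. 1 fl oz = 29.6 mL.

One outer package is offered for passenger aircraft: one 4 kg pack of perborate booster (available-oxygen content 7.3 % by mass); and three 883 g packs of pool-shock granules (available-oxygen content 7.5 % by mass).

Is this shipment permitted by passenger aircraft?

Available-oxygen content 7.3 % by mass meets the Category OX criterion (Oxidizer), so the perborate booster is Category OX.
Pool-shock granules: available-oxygen content 7.5 % by mass > 4 % by mass → Category OX (Oxidizer).
Total Category OX: 4 kg + (three 883 g packs = 2.649 kg) = 6.649 kg.
6.649 kg exceeds the passenger aircraft limit of 5 kg for Category OX.

No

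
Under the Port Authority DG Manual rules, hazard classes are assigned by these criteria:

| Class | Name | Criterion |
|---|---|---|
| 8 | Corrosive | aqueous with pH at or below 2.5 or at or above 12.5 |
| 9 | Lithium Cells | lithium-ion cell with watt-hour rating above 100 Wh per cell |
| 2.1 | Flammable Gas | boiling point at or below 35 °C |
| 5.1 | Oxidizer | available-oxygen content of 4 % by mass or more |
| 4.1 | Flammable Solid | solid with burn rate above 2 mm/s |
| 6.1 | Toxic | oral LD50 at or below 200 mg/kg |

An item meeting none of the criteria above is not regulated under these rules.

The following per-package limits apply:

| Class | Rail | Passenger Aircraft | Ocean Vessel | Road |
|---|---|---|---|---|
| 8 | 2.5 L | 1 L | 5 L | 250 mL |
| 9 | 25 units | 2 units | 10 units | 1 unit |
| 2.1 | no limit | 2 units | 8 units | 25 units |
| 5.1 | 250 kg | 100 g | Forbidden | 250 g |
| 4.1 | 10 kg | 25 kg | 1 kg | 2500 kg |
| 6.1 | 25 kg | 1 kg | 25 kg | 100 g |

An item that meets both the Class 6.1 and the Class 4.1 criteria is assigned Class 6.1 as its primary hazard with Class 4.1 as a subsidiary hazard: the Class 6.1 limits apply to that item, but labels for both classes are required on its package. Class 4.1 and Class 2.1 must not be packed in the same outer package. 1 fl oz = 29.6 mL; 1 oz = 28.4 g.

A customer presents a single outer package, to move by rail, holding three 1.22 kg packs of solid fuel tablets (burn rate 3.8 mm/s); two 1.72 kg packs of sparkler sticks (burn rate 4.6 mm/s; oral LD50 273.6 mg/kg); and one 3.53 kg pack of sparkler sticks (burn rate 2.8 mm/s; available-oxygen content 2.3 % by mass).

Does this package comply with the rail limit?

Solid fuel tablets: burn rate 3.8 mm/s > 2 mm/s → Class 4.1 (Flammable Solid).
The sparkler sticks have burn rate 4.6 mm/s, which is > 2 mm/s, so they are Class 4.1 (Flammable Solid).
With burn rate 2.8 mm/s (> 2 mm/s), the sparkler sticks fall in Class 4.1.
Class 4.1 net quantity: (three 1.22 kg packs = 3.66 kg) + (two 1.72 kg packs = 3.44 kg) + 3.53 kg = 10.63 kg.
10.63 kg exceeds the rail limit of 10 kg for Class 4.1.

No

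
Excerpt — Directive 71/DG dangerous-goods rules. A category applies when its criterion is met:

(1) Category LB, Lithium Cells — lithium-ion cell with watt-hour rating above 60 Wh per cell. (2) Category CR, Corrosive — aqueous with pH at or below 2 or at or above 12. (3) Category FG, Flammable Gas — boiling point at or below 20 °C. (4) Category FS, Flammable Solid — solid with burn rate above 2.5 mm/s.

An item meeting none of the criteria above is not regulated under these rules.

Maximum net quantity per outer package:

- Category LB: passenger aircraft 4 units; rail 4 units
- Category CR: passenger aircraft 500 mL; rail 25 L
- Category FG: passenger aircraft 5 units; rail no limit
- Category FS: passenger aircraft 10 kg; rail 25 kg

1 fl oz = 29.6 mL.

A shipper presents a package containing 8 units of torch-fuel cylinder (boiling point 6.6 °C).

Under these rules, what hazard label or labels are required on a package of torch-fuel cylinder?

Category FG

The torch-fuel cylinder has boiling point 6.6 °C, which is ≤ 20 °C, so it is Category FG (Flammable Gas).
Only the Category FG label is required.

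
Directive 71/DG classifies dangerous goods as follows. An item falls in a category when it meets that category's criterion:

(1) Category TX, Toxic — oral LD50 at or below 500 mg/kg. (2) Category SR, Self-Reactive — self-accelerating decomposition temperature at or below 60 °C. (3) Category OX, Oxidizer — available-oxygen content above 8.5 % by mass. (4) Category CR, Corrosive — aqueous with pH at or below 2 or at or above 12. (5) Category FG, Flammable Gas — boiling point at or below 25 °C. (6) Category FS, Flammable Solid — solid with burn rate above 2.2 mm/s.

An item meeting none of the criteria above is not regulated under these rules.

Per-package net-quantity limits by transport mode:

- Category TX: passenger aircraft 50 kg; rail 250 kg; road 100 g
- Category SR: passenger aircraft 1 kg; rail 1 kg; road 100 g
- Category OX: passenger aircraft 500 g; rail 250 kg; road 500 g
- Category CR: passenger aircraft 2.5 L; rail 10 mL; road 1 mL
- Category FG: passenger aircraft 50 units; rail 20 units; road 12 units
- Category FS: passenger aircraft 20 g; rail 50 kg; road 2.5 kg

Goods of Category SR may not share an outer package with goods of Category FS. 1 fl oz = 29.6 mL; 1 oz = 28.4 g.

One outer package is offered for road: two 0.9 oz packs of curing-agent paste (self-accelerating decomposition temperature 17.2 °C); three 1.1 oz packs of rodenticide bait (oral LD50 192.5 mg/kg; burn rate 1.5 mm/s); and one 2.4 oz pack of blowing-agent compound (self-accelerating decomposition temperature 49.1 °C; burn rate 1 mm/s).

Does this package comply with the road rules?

Curing-agent paste: self-accelerating decomposition temperature 17.2 °C ≤ 60 °C → Category SR (Self-Reactive).
The rodenticide bait has oral LD50 192.5 mg/kg, which is ≤ 500 mg/kg, so it is Category TX (Toxic).
The blowing-agent compound has self-accelerating decomposition temperature 49.1 °C, which is ≤ 60 °C, so it is Category SR (Self-Reactive).
Total Category SR: (two 0.9 oz packs = 51.12 g) + (one 2.4 oz pack = 68.16 g) = 119.28 g.
That exceeds the Category SR road limit of 100 g.
Category TX quantity: three 1.1 oz packs = 93.72 g.
That is within the Category TX road limit of 100 g.
The segregation rule (Category SR with Category FS) does not apply to Category SR with Category TX.

No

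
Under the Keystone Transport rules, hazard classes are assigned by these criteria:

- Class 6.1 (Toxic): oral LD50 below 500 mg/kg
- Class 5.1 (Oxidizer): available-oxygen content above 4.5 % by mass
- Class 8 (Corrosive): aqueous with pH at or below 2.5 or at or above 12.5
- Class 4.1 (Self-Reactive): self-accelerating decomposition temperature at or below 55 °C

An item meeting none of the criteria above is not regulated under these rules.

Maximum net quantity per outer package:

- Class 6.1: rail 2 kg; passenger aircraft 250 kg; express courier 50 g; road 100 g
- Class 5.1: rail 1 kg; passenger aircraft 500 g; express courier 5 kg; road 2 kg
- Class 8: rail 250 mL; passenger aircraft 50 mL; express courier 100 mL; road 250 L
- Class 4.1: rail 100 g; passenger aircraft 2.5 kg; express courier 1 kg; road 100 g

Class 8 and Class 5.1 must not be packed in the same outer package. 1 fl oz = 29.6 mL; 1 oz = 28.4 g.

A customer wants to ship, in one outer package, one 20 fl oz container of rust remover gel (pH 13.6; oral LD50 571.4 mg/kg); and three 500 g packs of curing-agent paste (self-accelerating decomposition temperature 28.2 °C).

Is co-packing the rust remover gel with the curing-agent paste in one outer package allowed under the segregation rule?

Yes

With pH 13.6 (≥ 12.5), the rust remover gel falls in Class 8.
With self-accelerating decomposition temperature 28.2 °C (≤ 55 °C), the curing-agent paste falls in Class 4.1.
No segregation rule bars Class 8 with Class 4.1.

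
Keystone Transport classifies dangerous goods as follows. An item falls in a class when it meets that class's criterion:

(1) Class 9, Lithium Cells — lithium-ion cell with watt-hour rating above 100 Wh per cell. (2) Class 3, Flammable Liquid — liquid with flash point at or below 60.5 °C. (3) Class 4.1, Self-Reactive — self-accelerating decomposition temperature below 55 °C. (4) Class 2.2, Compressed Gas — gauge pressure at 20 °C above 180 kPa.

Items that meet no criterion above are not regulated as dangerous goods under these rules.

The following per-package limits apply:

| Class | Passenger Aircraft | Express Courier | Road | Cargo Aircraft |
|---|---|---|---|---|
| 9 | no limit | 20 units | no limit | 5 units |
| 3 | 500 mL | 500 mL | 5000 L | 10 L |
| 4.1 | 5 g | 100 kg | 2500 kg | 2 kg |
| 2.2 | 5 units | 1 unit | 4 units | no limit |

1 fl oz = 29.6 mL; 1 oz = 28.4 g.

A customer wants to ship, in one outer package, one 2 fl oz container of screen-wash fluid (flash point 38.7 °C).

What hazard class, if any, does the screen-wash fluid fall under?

Screen-wash fluid: flash point 38.7 °C ≤ 60.5 °C → Class 3 (Flammable Liquid).

Class 3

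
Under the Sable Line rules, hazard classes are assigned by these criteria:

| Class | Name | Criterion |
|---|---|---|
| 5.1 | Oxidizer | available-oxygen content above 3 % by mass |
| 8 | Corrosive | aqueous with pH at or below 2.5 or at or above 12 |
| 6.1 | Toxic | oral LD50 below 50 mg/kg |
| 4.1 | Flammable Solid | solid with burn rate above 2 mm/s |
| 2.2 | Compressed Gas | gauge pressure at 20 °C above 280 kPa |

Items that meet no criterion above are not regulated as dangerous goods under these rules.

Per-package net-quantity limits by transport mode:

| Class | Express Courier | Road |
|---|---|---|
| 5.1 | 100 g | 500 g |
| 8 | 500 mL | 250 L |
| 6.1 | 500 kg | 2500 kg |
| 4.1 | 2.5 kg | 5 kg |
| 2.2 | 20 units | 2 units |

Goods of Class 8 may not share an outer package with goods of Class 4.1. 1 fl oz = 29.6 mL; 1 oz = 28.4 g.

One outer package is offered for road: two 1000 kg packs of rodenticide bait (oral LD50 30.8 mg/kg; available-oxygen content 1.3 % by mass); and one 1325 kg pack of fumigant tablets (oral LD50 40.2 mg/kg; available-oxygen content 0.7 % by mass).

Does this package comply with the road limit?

The rodenticide bait has oral LD50 30.8 mg/kg, which is < 50 mg/kg, so it is Class 6.1 (Toxic).
With oral LD50 40.2 mg/kg (< 50 mg/kg), the fumigant tablets fall in Class 6.1.
Class 6.1 net quantity: (two 1000 kg packs = 2000 kg) + 1325 kg = 3325 kg.
3325 kg > 2500 kg (road limit, Class 6.1) — over the limit.

No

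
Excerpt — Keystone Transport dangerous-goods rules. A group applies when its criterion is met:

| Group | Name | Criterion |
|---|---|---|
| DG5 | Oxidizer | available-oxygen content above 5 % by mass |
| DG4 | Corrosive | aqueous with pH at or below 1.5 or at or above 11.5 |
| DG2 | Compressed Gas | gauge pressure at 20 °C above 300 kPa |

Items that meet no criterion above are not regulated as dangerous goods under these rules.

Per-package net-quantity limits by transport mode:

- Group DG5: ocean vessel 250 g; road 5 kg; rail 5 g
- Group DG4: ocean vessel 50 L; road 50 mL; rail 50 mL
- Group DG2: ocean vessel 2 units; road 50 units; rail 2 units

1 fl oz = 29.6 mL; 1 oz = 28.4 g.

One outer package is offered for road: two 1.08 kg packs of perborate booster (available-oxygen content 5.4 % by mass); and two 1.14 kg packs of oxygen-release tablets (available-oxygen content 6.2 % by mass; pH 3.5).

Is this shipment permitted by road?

Yes

The perborate booster has available-oxygen content 5.4 % by mass, which is > 5 % by mass, so it is Group DG5 (Oxidizer).
The oxygen-release tablets have available-oxygen content 6.2 % by mass, which is > 5 % by mass, so they are Group DG5 (Oxidizer).
Group DG5 net quantity: (two 1.08 kg packs = 2.16 kg) + (two 1.14 kg packs = 2.28 kg) = 4.44 kg.
That is within the Group DG5 road limit of 5 kg.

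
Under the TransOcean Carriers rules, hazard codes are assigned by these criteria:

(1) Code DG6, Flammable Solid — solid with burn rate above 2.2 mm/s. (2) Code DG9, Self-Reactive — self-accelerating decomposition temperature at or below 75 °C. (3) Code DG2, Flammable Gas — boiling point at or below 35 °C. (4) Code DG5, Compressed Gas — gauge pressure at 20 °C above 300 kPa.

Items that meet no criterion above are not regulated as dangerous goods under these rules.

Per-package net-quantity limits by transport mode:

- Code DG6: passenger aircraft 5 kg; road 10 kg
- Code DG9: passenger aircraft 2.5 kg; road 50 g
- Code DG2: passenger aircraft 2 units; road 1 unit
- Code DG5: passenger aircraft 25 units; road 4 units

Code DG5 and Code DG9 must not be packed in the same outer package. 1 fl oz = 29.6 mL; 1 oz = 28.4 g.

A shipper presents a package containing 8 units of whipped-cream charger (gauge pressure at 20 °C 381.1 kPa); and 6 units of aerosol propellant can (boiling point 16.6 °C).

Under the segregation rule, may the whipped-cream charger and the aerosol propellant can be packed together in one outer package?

Yes

Gauge pressure at 20 °C 381.1 kPa meets the Code DG5 criterion (Compressed Gas), so the whipped-cream charger is Code DG5.
With boiling point 16.6 °C (≤ 35 °C), the aerosol propellant can falls in Code DG2.
No segregation rule bars Code DG5 with Code DG2.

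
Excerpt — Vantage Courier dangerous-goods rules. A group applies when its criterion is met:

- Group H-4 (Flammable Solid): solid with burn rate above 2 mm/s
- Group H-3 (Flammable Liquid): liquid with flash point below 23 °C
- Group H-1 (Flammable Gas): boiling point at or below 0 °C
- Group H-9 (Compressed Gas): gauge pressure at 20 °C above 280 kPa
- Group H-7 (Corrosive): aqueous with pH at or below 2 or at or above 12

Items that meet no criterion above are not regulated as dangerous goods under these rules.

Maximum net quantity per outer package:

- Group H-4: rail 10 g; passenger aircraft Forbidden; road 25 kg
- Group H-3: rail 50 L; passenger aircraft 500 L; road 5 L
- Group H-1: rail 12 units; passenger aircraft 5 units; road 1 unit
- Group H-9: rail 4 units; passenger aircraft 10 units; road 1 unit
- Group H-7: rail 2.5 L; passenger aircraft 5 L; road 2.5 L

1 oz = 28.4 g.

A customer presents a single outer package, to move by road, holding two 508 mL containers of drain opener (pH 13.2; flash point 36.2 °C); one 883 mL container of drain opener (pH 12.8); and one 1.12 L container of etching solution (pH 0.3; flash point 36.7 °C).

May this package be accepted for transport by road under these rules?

No

Drain opener: pH 13.2 ≥ 12 → Group H-7 (Corrosive).
The drain opener has pH 12.8, which is ≥ 12, so it is Group H-7 (Corrosive).
Etching solution: pH 0.3 ≤ 2 → Group H-7 (Corrosive).
Total Group H-7: (two 508 mL containers = 1.016 L) + 883 mL + 1.12 L = 3.019 L.
3.019 L exceeds the road limit of 2.5 L for Group H-7.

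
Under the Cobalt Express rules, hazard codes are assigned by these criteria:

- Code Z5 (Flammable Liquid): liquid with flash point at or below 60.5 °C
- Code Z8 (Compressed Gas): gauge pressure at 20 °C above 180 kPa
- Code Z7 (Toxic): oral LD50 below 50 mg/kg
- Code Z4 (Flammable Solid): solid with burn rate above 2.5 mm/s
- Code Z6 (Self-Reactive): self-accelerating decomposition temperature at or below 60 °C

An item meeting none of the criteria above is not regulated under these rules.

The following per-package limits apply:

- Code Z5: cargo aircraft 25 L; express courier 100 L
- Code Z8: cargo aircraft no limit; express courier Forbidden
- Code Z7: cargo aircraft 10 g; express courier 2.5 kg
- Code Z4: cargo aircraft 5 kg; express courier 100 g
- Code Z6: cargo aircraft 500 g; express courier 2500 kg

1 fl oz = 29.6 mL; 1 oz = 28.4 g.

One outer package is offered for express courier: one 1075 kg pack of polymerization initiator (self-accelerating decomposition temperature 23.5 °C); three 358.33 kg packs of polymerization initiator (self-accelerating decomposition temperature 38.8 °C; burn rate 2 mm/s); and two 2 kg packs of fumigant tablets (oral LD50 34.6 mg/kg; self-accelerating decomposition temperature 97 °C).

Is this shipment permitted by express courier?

No

Self-accelerating decomposition temperature 23.5 °C meets the Code Z6 criterion (Self-Reactive), so the polymerization initiator is Code Z6.
Polymerization initiator: self-accelerating decomposition temperature 38.8 °C ≤ 60 °C → Code Z6 (Self-Reactive).
The fumigant tablets have oral LD50 34.6 mg/kg, which is < 50 mg/kg, so they are Code Z7 (Toxic).
Code Z6 net quantity: 1075 kg + (three 358.33 kg packs = 1074.99 kg) = 2149.99 kg.
That is within the Code Z6 express courier limit of 2500 kg.
Code Z7 quantity: two 2 kg packs = 4 kg.
4 kg > 2.5 kg (express courier limit, Code Z7) — over the limit.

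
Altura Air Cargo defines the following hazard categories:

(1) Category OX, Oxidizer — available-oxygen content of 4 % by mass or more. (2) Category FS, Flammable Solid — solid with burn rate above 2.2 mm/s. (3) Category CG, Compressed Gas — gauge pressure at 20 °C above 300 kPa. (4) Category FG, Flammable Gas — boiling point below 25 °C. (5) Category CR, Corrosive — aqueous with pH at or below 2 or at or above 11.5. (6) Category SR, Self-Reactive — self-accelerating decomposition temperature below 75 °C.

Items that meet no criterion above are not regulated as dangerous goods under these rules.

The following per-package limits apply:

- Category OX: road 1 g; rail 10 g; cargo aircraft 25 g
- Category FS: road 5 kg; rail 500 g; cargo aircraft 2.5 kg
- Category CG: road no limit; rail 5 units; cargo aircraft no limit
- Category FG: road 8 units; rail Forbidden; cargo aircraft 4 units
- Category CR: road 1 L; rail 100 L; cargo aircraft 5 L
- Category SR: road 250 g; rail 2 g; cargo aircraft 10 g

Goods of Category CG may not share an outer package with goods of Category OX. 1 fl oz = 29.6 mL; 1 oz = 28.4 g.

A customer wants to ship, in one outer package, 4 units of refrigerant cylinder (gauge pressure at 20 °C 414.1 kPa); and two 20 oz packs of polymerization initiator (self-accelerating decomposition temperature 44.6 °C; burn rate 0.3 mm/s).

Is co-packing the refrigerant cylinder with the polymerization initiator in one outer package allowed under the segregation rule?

The refrigerant cylinder has gauge pressure at 20 °C 414.1 kPa, which is > 300 kPa, so it is Category CG (Compressed Gas).
The polymerization initiator has self-accelerating decomposition temperature 44.6 °C, which is < 75 °C, so it is Category SR (Self-Reactive).
No segregation rule bars Category CG with Category SR.

Yes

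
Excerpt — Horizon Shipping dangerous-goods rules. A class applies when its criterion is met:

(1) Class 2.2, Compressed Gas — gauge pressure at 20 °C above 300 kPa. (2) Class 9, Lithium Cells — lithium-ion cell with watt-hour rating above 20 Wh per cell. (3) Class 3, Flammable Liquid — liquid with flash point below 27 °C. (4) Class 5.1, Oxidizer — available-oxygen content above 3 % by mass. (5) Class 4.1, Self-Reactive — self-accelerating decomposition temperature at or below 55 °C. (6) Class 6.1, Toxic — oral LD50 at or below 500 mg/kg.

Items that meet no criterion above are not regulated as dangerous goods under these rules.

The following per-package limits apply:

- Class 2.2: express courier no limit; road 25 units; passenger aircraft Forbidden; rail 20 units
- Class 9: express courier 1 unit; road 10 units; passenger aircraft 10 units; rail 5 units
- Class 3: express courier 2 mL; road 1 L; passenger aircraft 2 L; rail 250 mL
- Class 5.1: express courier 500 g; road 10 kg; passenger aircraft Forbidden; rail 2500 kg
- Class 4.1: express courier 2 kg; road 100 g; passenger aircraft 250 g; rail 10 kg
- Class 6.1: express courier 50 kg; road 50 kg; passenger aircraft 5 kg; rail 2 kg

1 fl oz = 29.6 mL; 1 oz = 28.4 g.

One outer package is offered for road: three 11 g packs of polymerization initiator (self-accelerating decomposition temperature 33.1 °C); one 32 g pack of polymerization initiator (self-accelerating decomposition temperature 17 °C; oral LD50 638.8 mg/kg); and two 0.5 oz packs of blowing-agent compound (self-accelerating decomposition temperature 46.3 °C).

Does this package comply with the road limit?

Yes

With self-accelerating decomposition temperature 33.1 °C (≤ 55 °C), the polymerization initiator falls in Class 4.1.
Polymerization initiator: self-accelerating decomposition temperature 17 °C ≤ 55 °C → Class 4.1 (Self-Reactive).
Self-accelerating decomposition temperature 46.3 °C meets the Class 4.1 criterion (Self-Reactive), so the blowing-agent compound is Class 4.1.
Class 4.1 net quantity: (three 11 g packs = 33 g) + 32 g + (two 0.5 oz packs = 28.4 g) = 93.4 g.
93.4 g is within the road limit of 100 g for Class 4.1.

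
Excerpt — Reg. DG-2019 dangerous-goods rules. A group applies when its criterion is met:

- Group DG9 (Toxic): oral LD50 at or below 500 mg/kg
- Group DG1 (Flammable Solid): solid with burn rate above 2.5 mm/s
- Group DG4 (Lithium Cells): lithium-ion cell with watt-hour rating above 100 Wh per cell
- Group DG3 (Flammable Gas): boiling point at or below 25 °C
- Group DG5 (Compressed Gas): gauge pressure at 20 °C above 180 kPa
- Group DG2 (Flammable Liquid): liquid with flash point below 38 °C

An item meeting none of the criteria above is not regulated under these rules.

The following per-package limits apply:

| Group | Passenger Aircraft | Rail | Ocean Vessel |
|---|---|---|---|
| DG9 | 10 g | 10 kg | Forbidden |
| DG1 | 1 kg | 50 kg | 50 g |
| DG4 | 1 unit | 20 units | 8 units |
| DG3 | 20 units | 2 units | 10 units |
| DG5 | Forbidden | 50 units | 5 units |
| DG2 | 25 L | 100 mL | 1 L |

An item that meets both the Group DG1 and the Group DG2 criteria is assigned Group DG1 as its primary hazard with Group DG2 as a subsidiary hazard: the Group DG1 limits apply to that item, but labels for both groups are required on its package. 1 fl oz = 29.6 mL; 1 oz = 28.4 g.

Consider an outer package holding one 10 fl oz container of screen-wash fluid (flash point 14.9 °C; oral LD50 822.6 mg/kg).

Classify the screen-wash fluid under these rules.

With flash point 14.9 °C (< 38 °C), the screen-wash fluid falls in Group DG2.

Group DG2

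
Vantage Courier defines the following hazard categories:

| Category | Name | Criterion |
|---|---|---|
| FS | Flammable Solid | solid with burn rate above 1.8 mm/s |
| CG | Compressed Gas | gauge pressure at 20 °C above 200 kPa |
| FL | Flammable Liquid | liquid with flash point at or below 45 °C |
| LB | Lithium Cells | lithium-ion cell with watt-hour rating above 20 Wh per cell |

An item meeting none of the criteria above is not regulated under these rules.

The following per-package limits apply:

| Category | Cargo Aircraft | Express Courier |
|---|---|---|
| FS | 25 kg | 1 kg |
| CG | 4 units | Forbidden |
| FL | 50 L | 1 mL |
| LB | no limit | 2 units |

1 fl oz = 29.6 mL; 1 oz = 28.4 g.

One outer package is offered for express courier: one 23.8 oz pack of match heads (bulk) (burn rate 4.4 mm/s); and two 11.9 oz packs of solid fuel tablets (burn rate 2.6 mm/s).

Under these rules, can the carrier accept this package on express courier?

No

Burn rate 4.4 mm/s meets the Category FS criterion (Flammable Solid), so the match heads (bulk) are Category FS.
Burn rate 2.6 mm/s meets the Category FS criterion (Flammable Solid), so the solid fuel tablets are Category FS.
Total Category FS: (one 23.8 oz pack = 675.92 g) + (two 11.9 oz packs = 675.92 g) = 1351.84 g.
1351.84 g exceeds the express courier limit of 1 kg for Category FS.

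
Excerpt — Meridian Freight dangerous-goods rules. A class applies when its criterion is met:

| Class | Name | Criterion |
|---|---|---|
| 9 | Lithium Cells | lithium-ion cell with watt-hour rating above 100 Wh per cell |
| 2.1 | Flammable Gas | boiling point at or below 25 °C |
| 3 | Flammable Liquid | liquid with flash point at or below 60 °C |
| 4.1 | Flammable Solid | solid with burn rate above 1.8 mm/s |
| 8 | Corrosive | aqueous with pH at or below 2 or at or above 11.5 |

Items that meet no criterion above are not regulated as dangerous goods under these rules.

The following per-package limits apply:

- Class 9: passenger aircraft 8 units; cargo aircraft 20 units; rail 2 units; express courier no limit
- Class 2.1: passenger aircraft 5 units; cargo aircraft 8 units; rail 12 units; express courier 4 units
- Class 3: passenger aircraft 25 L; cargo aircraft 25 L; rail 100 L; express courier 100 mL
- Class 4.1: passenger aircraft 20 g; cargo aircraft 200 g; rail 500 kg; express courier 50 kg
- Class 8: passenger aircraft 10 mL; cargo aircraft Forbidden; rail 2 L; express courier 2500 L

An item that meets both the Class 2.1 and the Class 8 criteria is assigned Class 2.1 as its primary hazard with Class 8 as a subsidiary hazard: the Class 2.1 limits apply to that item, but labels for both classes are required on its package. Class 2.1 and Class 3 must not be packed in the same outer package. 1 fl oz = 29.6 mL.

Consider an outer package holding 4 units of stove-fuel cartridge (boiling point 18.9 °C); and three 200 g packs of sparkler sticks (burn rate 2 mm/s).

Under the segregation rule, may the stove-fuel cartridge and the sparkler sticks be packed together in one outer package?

Yes

With boiling point 18.9 °C (≤ 25 °C), the stove-fuel cartridge falls in Class 2.1.
Sparkler sticks: burn rate 2 mm/s > 1.8 mm/s → Class 4.1 (Flammable Solid).
No segregation rule bars Class 2.1 with Class 4.1.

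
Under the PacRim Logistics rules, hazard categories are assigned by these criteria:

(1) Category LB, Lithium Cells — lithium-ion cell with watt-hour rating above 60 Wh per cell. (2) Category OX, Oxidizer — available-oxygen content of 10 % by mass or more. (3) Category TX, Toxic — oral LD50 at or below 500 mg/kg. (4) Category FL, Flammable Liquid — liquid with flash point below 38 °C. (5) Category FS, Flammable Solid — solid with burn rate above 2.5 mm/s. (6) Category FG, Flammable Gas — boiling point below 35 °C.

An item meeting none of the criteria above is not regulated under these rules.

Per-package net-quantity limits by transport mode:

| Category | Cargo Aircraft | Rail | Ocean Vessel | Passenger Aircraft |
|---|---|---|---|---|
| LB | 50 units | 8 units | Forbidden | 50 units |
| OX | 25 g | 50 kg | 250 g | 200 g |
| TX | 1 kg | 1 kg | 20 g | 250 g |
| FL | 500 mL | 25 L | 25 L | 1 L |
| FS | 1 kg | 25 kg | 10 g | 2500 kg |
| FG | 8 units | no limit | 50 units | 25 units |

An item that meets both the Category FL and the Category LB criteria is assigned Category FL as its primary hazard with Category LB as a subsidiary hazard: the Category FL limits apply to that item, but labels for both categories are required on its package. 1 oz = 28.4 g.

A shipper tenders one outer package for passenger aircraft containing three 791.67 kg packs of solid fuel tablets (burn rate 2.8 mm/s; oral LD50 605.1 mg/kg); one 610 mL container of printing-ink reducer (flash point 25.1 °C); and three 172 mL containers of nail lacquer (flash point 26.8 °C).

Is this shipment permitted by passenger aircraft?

No

Burn rate 2.8 mm/s meets the Category FS criterion (Flammable Solid), so the solid fuel tablets are Category FS.
The printing-ink reducer has flash point 25.1 °C, which is < 38 °C, so it is Category FL (Flammable Liquid).
With flash point 26.8 °C (< 38 °C), the nail lacquer falls in Category FL.
Category FS quantity: three 791.67 kg packs = 2375.01 kg.
2375.01 kg is within the passenger aircraft limit of 2500 kg for Category FS.
Category FL net quantity: 610 mL + (three 172 mL containers = 516 mL) = 1.126 L.
1.126 L exceeds the passenger aircraft limit of 1 L for Category FL.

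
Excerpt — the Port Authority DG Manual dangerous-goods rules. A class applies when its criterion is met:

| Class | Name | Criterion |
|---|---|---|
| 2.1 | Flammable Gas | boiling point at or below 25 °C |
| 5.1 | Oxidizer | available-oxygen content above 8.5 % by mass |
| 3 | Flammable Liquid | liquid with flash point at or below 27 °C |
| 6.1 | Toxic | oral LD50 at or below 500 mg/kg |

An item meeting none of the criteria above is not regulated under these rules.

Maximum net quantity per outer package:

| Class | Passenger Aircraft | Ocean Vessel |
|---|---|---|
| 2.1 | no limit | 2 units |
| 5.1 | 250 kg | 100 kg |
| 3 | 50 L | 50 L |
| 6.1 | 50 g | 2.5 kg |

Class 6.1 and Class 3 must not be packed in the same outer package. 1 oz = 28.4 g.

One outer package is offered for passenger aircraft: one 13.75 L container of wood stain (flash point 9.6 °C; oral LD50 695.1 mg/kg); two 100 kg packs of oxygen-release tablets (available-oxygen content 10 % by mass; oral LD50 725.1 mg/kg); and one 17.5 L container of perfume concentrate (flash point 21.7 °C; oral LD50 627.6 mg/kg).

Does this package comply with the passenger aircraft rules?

Yes

The wood stain has flash point 9.6 °C, which is ≤ 27 °C, so it is Class 3 (Flammable Liquid).
With available-oxygen content 10 % by mass (> 8.5 % by mass), the oxygen-release tablets fall in Class 5.1.
The perfume concentrate has flash point 21.7 °C, which is ≤ 27 °C, so it is Class 3 (Flammable Liquid).
Class 5.1 quantity: two 100 kg packs = 200 kg.
200 kg ≤ 250 kg (passenger aircraft limit, Class 5.1) — within limit.
Total Class 3: 13.75 L + 17.5 L = 31.25 L.
That is within the Class 3 passenger aircraft limit of 50 L.
The segregation rule (Class 6.1 with Class 3) does not apply to Class 5.1 with Class 3.
Every hazard class is within its passenger aircraft limit and no segregation rule is violated.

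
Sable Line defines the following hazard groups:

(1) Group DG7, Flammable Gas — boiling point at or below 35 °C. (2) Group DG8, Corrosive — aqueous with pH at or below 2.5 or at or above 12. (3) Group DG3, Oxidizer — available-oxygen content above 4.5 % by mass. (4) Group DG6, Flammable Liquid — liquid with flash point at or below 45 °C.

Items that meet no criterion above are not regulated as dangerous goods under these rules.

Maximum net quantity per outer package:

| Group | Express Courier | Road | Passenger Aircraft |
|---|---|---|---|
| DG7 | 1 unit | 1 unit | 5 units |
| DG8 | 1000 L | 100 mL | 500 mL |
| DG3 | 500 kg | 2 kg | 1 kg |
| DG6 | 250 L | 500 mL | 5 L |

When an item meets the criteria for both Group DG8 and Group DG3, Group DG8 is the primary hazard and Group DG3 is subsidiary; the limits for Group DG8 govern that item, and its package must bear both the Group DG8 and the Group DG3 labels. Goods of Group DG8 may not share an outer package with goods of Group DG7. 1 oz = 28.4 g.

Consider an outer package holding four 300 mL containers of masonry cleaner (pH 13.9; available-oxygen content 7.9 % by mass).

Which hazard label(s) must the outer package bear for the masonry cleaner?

Masonry cleaner: pH 13.9 ≥ 12 → Group DG8 (Corrosive).
Available-oxygen content 7.9 % by mass meets the Group DG3 criterion (Oxidizer), so the masonry cleaner is Group DG3.
By the precedence rule Group DG8 is primary and Group DG3 is subsidiary, and that rule requires both labels on the package.

Group DG3 and DG8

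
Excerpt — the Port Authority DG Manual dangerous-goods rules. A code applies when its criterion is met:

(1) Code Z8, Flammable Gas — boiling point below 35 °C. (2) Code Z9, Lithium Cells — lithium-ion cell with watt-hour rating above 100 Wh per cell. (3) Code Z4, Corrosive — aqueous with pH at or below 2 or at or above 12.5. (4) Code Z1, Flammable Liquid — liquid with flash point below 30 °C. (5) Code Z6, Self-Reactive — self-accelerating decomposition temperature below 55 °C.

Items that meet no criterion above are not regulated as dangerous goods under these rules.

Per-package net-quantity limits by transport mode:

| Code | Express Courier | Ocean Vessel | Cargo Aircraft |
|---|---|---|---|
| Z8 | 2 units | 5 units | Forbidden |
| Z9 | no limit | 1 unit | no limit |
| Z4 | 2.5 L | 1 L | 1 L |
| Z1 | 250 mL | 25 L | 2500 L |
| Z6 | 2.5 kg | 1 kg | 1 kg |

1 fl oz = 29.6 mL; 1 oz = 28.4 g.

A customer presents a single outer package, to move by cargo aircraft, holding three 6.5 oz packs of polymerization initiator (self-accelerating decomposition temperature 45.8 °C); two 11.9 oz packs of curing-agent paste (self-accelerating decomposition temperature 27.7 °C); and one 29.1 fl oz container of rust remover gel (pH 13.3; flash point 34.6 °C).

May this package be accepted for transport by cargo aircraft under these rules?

With self-accelerating decomposition temperature 45.8 °C (< 55 °C), the polymerization initiator falls in Code Z6.
The curing-agent paste has self-accelerating decomposition temperature 27.7 °C, which is < 55 °C, so it is Code Z6 (Self-Reactive).
The rust remover gel has pH 13.3, which is ≥ 12.5, so it is Code Z4 (Corrosive).
Code Z6 net quantity: (three 6.5 oz packs = 553.8 g) + (two 11.9 oz packs = 675.92 g) = 1229.72 g.
That exceeds the Code Z6 cargo aircraft limit of 1 kg.
Code Z4 quantity: one 29.1 fl oz container = 861.36 mL.
861.36 mL is within the cargo aircraft limit of 1 L for Code Z4.

No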